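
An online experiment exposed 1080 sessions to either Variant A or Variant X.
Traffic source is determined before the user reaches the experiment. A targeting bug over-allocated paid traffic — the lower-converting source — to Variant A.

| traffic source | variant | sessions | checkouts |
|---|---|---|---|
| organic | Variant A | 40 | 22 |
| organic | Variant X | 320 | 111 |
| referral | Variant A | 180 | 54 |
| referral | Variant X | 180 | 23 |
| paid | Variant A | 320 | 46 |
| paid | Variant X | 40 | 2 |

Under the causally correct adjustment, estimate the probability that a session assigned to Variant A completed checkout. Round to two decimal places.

The stratified and pooled comparisons disagree (Variant A wins within each traffic source; Variant X wins overall), so the answer turns on the causal role of traffic source.
Here traffic source is a common cause — it drives both which variant a case falls under and the outcome. The crude comparison mixes populations; the stratum-specific rates are the causally relevant ones.
Standardising Variant A to the population traffic source mix: 0.333·22/40 + 0.333·54/180 + 0.333·46/320 = 0.331.

0.33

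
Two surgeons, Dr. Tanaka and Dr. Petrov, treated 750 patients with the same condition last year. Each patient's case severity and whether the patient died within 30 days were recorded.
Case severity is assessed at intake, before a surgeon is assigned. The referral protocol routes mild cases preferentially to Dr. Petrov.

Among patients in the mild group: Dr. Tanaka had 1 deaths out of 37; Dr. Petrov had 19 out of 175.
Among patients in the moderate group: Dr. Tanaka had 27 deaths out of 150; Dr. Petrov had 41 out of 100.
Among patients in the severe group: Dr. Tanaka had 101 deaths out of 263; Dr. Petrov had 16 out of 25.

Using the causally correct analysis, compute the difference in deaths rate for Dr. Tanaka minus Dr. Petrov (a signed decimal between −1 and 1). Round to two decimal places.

Dr. Tanaka is lower inside every case severity stratum but Dr. Petrov is lower in aggregate. Whether to stratify depends on how case severity relates to the surgeon.
Case severity differs across surgeons for reasons unrelated to any effect of the surgeon itself, and it separately predicts the outcome — a classic confounder. We must compare within case severity levels.
Adjusting over the population distribution of case severity: 0.283·(0.027−0.109) + 0.333·(0.180−0.410) + 0.384·(0.384−0.640) = -0.198.

-0.20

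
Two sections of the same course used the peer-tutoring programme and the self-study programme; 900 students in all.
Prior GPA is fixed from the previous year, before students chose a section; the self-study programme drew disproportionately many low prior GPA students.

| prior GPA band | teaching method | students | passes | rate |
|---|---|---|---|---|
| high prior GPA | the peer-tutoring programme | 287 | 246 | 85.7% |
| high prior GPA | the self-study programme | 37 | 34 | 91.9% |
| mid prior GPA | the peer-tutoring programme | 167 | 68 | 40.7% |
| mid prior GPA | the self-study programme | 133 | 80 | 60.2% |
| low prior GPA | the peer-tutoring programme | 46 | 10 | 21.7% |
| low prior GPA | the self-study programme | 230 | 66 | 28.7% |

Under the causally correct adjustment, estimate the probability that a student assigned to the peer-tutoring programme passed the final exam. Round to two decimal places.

0.51

Prior GPA band is set before the teaching method has any effect — it is not caused by the teaching method — and it independently drives the outcome. That makes it a confounder, so the causal comparison is within prior GPA band levels.
Standardising the peer-tutoring programme to the population prior GPA band mix: 0.360·246/287 + 0.333·68/167 + 0.307·10/46 = 0.511.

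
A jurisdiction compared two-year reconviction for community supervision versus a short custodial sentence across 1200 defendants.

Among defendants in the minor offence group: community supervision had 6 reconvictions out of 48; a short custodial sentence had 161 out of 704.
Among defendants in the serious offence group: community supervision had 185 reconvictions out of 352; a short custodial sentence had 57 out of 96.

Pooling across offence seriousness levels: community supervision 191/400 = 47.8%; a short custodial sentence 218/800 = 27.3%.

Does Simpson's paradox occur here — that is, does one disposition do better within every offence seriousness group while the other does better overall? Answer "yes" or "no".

yes

Within each offence seriousness level (minor offence 12.5% vs 22.9%; serious offence 52.6% vs 59.4%), community supervision has the lower rate every time. Pooled: 47.8% vs 27.3% — a short custodial sentence has the lower rate overall. The two comparisons disagree.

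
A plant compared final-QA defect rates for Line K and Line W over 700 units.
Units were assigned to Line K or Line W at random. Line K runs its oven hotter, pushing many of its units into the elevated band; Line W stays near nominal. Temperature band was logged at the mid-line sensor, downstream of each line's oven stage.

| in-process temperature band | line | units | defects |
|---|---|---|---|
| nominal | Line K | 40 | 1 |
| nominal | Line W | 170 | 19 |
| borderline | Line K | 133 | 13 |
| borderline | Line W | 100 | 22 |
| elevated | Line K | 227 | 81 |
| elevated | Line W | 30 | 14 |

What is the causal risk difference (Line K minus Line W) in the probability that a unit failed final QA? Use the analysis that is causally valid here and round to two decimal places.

+0.05

The stratified and pooled comparisons disagree (Line K wins within each in-process temperature band; Line W wins overall), so the answer turns on the causal role of in-process temperature band.
In-process temperature band is recorded after the line and is itself shifted by it — it sits on the causal path from line to outcome. Conditioning on a mediator would strip out part of the effect we want; the pooled comparison gives the total causal effect.
The causal difference is the pooled difference: 0.237 − 0.183 = +0.054.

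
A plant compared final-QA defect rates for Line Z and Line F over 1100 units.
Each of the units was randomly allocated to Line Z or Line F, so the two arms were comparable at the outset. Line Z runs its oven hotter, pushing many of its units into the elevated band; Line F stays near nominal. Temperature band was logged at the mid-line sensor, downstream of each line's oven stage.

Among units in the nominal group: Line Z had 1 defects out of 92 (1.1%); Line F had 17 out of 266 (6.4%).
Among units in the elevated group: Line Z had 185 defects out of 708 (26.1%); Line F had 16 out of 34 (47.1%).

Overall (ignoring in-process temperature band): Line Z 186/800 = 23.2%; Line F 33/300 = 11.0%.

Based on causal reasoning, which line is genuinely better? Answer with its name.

Line F

In-process temperature band is downstream of the line. One should not condition on a consequence of treatment, so the overall rates are the right comparison.
Pooled: Line Z 23.2% vs Line F 11.0%; Line F is lower overall.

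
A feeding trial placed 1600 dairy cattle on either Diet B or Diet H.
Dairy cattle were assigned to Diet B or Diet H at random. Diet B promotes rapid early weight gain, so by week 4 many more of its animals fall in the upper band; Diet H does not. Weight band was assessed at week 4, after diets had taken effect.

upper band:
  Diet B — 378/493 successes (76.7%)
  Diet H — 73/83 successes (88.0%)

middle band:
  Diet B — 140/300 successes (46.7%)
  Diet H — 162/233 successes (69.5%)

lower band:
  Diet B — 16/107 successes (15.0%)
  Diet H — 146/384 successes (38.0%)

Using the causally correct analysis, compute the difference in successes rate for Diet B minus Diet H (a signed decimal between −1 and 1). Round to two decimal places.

+0.05

Week-4 weight band here is a post-treatment variable shaped by the diet; conditioning on it would introduce bias rather than remove it. The overall comparison is the causal one.
The causal difference is the pooled difference: 0.593 − 0.544 = +0.049.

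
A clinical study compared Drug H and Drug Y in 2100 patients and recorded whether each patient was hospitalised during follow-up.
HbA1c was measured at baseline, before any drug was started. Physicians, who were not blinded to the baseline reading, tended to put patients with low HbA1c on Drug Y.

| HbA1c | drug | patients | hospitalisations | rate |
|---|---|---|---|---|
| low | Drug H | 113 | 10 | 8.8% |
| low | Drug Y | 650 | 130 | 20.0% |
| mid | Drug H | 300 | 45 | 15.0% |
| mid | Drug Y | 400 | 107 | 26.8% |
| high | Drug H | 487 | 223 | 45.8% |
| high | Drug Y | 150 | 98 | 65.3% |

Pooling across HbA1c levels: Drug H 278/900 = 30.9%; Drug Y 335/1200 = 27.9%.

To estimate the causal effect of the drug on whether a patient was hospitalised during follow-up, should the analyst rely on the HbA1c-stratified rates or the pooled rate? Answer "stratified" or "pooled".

stratified

The HbA1c-specific comparison favours Drug H throughout, but the pooled figures favour Drug Y. The question is whether to condition on HbA1c.
HbA1c satisfies the back-door criterion: it is not a descendant of the drug, and it blocks the spurious path from drug to outcome. Adjusting for it (i.e., using the within-HbA1c rates) gives the causal effect.
Within each level — low: 8.8% vs 20.0%; mid: 15.0% vs 26.8%; high: 45.8% vs 65.3% — Drug H is lower every time.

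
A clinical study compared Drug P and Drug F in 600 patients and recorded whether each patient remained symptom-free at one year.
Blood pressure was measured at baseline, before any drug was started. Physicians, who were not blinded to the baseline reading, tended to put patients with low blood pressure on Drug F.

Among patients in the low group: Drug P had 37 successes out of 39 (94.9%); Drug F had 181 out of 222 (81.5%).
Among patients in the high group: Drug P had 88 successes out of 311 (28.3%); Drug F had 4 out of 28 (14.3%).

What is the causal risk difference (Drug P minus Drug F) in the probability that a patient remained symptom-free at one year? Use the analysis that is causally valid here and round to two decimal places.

The blood pressure-specific comparison favours Drug P throughout, but the pooled figures favour Drug F. The question is whether to condition on blood pressure.
Since blood pressure is a pre-existing factor (not a product of the drug) and it affects the outcome on its own, it is a confounder. The stratified rates, not the pooled rate, identify the causal effect.
Adjusting over the population distribution of blood pressure: 0.435·(0.949−0.815) + 0.565·(0.283−0.143) = +0.137.

+0.14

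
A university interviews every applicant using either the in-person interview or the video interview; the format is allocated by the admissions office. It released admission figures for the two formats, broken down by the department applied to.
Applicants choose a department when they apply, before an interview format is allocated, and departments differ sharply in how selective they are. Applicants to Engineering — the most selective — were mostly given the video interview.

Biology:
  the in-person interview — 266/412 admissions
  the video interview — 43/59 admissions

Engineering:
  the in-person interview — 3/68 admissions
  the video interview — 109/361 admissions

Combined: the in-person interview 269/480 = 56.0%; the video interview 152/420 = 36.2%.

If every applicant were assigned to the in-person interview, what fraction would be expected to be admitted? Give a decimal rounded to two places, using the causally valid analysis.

0.36

Since department is a pre-existing factor (not a product of the interview format) and it affects the outcome on its own, it is a confounder. The stratified rates, not the pooled rate, identify the causal effect.
Standardising the in-person interview to the population department mix: 0.523·266/412 + 0.477·3/68 = 0.359.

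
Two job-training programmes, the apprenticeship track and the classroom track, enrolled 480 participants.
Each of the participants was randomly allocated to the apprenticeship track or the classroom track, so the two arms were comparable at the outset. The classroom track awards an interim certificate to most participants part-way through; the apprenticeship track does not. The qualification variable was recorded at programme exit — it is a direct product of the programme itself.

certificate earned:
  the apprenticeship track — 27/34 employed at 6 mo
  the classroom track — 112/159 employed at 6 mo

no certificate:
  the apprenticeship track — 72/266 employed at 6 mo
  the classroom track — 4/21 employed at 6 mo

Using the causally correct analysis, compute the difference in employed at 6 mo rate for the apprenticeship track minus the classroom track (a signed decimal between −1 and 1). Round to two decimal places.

Within every qualification attained during the programme level the apprenticeship track has the higher rate, yet pooled the classroom track does — Simpson's reversal.
Qualification attained during the programme lies on the pathway programme → qualification attained during the programme → outcome, so adjusting for it blocks the indirect effect. For the total causal effect of programme, use the unadjusted pooled rates.
The causal difference is the pooled difference: 0.330 − 0.644 = -0.314.

-0.31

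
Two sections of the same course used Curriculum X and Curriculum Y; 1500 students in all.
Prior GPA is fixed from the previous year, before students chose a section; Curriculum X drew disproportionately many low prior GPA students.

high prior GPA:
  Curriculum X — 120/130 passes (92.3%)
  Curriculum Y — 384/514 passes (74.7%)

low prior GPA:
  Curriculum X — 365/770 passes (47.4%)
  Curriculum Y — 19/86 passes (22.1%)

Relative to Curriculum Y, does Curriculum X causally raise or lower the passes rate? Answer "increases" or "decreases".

Here prior GPA band is a common cause — it drives both which teaching method a case falls under and the outcome. The crude comparison mixes populations; the stratum-specific rates are the causally relevant ones.
Within each level — high prior GPA: 92.3% vs 74.7%; low prior GPA: 47.4% vs 22.1% — Curriculum X is higher every time.

increases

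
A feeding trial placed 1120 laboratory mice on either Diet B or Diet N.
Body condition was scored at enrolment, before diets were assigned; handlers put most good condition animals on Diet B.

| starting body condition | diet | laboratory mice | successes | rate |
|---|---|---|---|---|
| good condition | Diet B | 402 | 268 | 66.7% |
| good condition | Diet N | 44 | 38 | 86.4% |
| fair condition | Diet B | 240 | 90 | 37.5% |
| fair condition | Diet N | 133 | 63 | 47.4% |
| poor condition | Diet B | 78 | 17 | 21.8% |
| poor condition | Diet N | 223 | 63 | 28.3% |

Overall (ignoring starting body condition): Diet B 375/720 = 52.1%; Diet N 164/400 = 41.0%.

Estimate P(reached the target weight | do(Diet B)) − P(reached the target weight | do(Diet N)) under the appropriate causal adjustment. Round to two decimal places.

-0.13

Here starting body condition is a common cause — it drives both which diet a case falls under and the outcome. The crude comparison mixes populations; the stratum-specific rates are the causally relevant ones.
Adjusting over the population distribution of starting body condition: 0.398·(0.667−0.864) + 0.333·(0.375−0.474) + 0.269·(0.218−0.283) = -0.129.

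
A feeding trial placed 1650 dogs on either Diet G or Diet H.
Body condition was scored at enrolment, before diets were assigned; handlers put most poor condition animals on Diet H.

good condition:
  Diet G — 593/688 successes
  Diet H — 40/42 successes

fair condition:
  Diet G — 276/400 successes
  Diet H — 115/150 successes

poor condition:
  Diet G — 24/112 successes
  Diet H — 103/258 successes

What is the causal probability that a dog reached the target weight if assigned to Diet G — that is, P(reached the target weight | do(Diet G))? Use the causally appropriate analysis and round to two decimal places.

The starting body condition-specific comparison favours Diet H throughout, but the pooled figures favour Diet G. The question is whether to condition on starting body condition.
Since starting body condition is a pre-existing factor (not a product of the diet) and it affects the outcome on its own, it is a confounder. The stratified rates, not the pooled rate, identify the causal effect.
Standardising Diet G to the population starting body condition mix: 0.442·593/688 + 0.333·276/400 + 0.224·24/112 = 0.659.

0.66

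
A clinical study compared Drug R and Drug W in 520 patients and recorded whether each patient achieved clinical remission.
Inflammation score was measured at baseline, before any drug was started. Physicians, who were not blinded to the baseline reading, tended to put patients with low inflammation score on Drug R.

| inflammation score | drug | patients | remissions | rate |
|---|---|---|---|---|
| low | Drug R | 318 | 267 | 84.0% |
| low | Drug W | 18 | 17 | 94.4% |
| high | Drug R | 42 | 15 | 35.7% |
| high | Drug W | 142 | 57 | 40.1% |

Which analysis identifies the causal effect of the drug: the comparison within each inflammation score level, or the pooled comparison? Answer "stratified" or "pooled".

stratified

Inflammation score differs across drugs for reasons unrelated to any effect of the drug itself, and it separately predicts the outcome — a classic confounder. We must compare within inflammation score levels.
Within each level — low: 84.0% vs 94.4%; high: 35.7% vs 40.1% — Drug W is higher every time.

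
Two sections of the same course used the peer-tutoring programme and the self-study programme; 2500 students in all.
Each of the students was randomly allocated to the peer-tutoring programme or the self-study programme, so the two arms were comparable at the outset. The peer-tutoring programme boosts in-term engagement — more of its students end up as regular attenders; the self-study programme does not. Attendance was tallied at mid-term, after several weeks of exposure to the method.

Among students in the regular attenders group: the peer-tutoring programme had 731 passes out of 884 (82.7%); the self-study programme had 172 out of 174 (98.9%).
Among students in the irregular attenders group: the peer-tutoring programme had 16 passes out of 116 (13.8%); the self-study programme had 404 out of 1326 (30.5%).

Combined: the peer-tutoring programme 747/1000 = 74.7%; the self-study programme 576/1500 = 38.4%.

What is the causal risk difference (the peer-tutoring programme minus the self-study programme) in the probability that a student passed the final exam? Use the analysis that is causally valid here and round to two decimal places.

Mid-term attendance lies on the pathway teaching method → mid-term attendance → outcome, so adjusting for it blocks the indirect effect. For the total causal effect of teaching method, use the unadjusted pooled rates.
The causal difference is the pooled difference: 0.747 − 0.384 = +0.363.

+0.36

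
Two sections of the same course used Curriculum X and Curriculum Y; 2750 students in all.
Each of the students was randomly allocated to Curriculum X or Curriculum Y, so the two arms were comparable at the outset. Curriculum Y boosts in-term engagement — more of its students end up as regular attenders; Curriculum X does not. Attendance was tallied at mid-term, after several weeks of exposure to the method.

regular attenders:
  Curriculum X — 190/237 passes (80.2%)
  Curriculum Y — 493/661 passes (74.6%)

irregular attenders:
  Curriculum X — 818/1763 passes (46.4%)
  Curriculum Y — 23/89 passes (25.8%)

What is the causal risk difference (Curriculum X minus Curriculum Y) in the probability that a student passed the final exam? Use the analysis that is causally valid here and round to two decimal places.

Within every mid-term attendance level Curriculum X has the higher rate, yet pooled Curriculum Y does — Simpson's reversal.
The distribution of mid-term attendance is itself part of what the teaching method does — it is an intermediate outcome. Holding it fixed would remove that part of the effect; the total effect is the pooled difference.
The causal difference is the pooled difference: 0.504 − 0.688 = -0.184.

-0.18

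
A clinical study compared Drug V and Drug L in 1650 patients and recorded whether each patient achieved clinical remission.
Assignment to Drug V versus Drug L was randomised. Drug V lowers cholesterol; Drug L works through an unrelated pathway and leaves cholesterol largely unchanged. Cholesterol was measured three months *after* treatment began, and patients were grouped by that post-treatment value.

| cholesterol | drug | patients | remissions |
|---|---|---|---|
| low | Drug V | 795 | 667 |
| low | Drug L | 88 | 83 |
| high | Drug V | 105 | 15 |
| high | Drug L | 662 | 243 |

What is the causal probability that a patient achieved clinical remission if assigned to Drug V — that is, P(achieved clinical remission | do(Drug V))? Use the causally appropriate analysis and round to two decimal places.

Drug L is higher inside every cholesterol stratum but Drug V is higher in aggregate. Whether to stratify depends on how cholesterol relates to the drug.
Cholesterol lies on the pathway drug → cholesterol → outcome, so adjusting for it blocks the indirect effect. For the total causal effect of drug, use the unadjusted pooled rates.
So P(outcome | do(Drug V)) is just the pooled rate for Drug V: 682/900 = 0.758.

0.76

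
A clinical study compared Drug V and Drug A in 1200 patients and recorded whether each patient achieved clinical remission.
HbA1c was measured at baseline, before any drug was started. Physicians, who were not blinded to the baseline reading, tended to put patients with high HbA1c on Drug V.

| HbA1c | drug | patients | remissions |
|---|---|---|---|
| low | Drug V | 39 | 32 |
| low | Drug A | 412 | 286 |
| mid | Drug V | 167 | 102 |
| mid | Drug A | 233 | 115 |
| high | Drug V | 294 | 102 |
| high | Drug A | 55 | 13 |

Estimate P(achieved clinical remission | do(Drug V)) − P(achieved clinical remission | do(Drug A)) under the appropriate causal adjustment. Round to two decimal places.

Within every HbA1c level Drug V has the higher rate, yet pooled Drug A does — Simpson's reversal.
Since HbA1c is a pre-existing factor (not a product of the drug) and it affects the outcome on its own, it is a confounder. The stratified rates, not the pooled rate, identify the causal effect.
Adjusting over the population distribution of HbA1c: 0.376·(0.821−0.694) + 0.333·(0.611−0.494) + 0.291·(0.347−0.236) = +0.119.

+0.12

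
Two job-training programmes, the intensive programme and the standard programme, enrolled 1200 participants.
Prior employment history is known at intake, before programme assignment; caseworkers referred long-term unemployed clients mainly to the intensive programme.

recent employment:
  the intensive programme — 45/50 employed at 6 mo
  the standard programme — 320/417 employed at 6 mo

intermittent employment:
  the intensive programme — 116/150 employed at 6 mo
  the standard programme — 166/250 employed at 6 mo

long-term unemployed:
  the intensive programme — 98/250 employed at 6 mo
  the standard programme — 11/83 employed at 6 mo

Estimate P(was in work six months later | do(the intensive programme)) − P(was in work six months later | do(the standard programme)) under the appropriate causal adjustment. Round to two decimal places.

+0.16

Here prior employment history is a common cause — it drives both which programme a case falls under and the outcome. The crude comparison mixes populations; the stratum-specific rates are the causally relevant ones.
Adjusting over the population distribution of prior employment history: 0.389·(0.900−0.767) + 0.333·(0.773−0.664) + 0.278·(0.392−0.133) = +0.160.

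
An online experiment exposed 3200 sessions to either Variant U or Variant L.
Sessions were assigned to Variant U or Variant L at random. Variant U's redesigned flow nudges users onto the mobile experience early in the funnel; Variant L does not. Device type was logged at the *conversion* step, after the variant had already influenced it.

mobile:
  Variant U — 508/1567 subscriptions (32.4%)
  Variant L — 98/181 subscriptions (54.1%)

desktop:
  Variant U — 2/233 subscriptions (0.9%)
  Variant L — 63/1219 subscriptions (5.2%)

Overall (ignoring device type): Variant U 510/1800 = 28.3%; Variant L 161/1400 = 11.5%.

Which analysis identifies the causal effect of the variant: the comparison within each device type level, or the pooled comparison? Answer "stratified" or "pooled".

pooled

Within every device type level Variant L has the higher rate, yet pooled Variant U does — Simpson's reversal.
Device type lies on the pathway variant → device type → outcome, so adjusting for it blocks the indirect effect. For the total causal effect of variant, use the unadjusted pooled rates.
Pooled: Variant U 28.3% vs Variant L 11.5%; Variant U is higher overall.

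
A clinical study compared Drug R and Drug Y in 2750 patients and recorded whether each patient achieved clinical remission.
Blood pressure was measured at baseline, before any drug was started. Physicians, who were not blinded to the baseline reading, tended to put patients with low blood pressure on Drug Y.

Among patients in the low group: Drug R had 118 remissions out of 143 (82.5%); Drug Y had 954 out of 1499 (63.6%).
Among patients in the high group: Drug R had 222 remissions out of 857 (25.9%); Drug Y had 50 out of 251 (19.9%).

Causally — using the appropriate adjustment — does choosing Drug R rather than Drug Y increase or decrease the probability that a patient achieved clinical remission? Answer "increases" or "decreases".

increases

Here blood pressure is a common cause — it drives both which drug a case falls under and the outcome. The crude comparison mixes populations; the stratum-specific rates are the causally relevant ones.
Within each level — low: 82.5% vs 63.6%; high: 25.9% vs 19.9% — Drug R is higher every time.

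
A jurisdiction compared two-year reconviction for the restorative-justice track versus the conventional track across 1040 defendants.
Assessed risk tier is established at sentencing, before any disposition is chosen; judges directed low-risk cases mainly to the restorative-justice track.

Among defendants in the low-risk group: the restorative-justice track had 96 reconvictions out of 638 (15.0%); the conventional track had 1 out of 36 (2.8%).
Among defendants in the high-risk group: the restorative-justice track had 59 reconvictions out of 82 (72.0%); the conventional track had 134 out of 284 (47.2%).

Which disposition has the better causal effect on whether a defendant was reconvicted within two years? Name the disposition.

the conventional track

Nothing the disposition does changes assessed risk tier; the imbalance is an allocation artefact. With assessed risk tier also predicting the outcome, the pooled figure is confounded, and the within-stratum comparison is the causal one.
Within each level — low-risk: 15.0% vs 2.8%; high-risk: 72.0% vs 47.2% — the conventional track is lower every time.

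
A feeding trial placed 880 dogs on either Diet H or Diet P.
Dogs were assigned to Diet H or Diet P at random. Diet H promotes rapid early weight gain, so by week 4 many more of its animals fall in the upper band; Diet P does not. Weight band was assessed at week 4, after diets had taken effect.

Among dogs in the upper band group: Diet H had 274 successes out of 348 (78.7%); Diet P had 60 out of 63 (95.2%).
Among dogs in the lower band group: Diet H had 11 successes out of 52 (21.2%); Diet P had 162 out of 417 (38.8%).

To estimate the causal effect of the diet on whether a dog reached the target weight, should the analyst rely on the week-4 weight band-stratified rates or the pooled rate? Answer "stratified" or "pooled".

Week-4 weight band lies on the pathway diet → week-4 weight band → outcome, so adjusting for it blocks the indirect effect. For the total causal effect of diet, use the unadjusted pooled rates.
Pooled: Diet H 71.2% vs Diet P 46.2%; Diet H is higher overall.

pooled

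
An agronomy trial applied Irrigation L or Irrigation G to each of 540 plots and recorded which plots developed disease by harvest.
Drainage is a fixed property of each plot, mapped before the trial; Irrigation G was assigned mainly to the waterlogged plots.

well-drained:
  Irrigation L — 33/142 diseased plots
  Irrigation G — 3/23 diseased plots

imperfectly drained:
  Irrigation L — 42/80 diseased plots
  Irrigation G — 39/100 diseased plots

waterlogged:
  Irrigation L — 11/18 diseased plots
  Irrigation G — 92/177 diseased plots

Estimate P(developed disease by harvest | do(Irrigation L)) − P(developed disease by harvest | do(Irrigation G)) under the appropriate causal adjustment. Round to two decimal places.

The field drainage-specific comparison favours Irrigation G throughout, but the pooled figures favour Irrigation L. The question is whether to condition on field drainage.
The imbalance in field drainage arose from how plots were allocated, not from anything the irrigation did; and field drainage independently affects the outcome. The pooled gap is confounded — condition on field drainage.
Adjusting over the population distribution of field drainage: 0.306·(0.232−0.130) + 0.333·(0.525−0.390) + 0.361·(0.611−0.520) = +0.109.

+0.11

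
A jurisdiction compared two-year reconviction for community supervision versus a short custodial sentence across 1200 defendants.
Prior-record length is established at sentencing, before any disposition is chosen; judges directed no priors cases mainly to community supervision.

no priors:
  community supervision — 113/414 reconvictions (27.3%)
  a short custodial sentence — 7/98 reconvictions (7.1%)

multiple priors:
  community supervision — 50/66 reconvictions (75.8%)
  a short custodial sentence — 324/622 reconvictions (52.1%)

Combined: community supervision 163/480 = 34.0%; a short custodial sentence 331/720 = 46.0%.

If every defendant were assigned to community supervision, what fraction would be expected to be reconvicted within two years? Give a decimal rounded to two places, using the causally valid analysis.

The imbalance in prior-record length arose from how defendants were allocated, not from anything the disposition did; and prior-record length independently affects the outcome. The pooled gap is confounded — condition on prior-record length.
Standardising community supervision to the population prior-record length mix: 0.427·113/414 + 0.573·50/66 = 0.551.

0.55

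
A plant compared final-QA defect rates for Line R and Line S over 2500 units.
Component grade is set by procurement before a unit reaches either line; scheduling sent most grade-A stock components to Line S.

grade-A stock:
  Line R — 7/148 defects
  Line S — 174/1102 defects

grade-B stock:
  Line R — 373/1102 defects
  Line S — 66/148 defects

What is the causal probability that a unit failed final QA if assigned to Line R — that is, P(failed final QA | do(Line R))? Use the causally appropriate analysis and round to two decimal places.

0.19

The imbalance in component grade arose from how units were allocated, not from anything the line did; and component grade independently affects the outcome. The pooled gap is confounded — condition on component grade.
Standardising Line R to the population component grade mix: 0.500·7/148 + 0.500·373/1102 = 0.193.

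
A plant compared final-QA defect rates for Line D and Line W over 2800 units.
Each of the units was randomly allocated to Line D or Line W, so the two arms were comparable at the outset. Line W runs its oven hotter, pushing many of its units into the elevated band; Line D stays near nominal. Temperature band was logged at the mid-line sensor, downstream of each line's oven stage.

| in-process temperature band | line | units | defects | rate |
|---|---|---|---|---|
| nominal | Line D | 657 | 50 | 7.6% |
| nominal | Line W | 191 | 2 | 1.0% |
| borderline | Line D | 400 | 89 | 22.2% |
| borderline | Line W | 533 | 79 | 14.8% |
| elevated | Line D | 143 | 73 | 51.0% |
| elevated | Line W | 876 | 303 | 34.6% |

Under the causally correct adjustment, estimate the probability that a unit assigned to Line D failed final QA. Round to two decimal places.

0.18

The in-process temperature band-specific comparison favours Line W throughout, but the pooled figures favour Line D. The question is whether to condition on in-process temperature band.
In-process temperature band is downstream of the line. One should not condition on a consequence of treatment, so the overall rates are the right comparison.
So P(outcome | do(Line D)) is just the pooled rate for Line D: 212/1200 = 0.177.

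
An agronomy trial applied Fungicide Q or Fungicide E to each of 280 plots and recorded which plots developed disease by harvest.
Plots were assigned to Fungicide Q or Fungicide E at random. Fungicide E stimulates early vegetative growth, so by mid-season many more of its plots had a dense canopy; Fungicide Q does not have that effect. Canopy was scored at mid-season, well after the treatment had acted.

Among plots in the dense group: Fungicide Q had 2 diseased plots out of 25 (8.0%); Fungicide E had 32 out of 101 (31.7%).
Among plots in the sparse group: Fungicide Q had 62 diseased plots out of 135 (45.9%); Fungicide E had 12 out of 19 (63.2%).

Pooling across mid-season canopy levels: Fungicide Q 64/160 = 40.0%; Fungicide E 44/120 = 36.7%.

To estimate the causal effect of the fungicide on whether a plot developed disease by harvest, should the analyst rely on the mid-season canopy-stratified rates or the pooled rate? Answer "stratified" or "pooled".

pooled

Because the fungicide influences mid-season canopy, mid-season canopy is a post-treatment mediator, not a confounder. Stratifying on it would bias the estimate; the causal effect is the crude pooled difference.
Pooled: Fungicide Q 40.0% vs Fungicide E 36.7%; Fungicide E is lower overall.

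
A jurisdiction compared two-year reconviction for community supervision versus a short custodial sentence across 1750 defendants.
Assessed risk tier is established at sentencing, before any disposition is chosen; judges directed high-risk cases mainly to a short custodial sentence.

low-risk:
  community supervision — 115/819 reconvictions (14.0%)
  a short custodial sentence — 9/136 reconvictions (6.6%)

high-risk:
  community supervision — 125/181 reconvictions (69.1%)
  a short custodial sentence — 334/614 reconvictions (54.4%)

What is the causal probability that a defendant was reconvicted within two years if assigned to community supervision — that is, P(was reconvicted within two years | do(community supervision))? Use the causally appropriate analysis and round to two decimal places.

The imbalance in assessed risk tier arose from how defendants were allocated, not from anything the disposition did; and assessed risk tier independently affects the outcome. The pooled gap is confounded — condition on assessed risk tier.
Standardising community supervision to the population assessed risk tier mix: 0.546·115/819 + 0.454·125/181 = 0.390.

0.39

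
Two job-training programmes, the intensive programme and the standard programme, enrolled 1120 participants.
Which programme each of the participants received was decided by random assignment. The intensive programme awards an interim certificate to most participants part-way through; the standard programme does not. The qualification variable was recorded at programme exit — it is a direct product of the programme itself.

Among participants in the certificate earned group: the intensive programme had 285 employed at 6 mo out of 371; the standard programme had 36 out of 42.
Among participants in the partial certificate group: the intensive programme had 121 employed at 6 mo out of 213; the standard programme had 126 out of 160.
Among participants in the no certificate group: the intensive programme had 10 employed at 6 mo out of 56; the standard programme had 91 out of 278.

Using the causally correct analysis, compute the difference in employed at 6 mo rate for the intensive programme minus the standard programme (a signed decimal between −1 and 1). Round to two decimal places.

+0.12

The stratified and pooled comparisons disagree (the standard programme wins within each qualification attained during the programme; the intensive programme wins overall), so the answer turns on the causal role of qualification attained during the programme.
Stratifying would compare programmes among participants the programmes themselves sorted into qualification attained during the programme groups — a form of selection on an intermediate. The unconditioned pooled rates give the total causal effect.
The causal difference is the pooled difference: 0.650 − 0.527 = +0.123.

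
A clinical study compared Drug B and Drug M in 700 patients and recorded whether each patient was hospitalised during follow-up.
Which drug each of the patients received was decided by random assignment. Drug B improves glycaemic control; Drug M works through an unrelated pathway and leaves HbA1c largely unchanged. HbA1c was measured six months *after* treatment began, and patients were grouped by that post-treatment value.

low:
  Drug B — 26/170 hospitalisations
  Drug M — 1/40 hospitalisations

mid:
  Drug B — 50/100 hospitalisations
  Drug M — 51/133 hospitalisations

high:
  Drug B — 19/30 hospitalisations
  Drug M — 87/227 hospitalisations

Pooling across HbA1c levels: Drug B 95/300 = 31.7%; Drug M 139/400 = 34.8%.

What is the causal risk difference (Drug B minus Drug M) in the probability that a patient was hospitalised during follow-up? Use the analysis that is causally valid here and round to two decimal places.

The HbA1c-specific comparison favours Drug M throughout, but the pooled figures favour Drug B. The question is whether to condition on HbA1c.
HbA1c is downstream of the drug. One should not condition on a consequence of treatment, so the overall rates are the right comparison.
The causal difference is the pooled difference: 0.317 − 0.347 = -0.031.

-0.03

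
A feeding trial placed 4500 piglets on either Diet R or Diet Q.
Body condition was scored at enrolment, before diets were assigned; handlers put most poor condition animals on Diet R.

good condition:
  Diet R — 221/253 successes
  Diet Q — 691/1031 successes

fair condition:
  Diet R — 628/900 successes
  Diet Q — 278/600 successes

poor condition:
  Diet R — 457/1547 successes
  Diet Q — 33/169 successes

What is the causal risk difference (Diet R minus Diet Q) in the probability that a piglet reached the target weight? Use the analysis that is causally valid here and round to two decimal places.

Diet R is higher inside every starting body condition stratum but Diet Q is higher in aggregate. Whether to stratify depends on how starting body condition relates to the diet.
Starting body condition satisfies the back-door criterion: it is not a descendant of the diet, and it blocks the spurious path from diet to outcome. Adjusting for it (i.e., using the within-starting body condition rates) gives the causal effect.
Adjusting over the population distribution of starting body condition: 0.285·(0.874−0.670) + 0.333·(0.698−0.463) + 0.381·(0.295−0.195) = +0.174.

+0.17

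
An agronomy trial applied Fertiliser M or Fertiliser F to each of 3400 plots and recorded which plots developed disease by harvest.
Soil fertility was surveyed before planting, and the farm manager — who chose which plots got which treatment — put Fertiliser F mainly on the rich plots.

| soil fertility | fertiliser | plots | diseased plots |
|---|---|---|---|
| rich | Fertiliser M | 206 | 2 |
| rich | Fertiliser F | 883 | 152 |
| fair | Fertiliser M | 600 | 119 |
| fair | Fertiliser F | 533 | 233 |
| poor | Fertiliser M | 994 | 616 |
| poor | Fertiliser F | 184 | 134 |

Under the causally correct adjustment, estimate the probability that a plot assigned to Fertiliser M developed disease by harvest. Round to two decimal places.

0.28

Soil fertility differs across fertilisers for reasons unrelated to any effect of the fertiliser itself, and it separately predicts the outcome — a classic confounder. We must compare within soil fertility levels.
Standardising Fertiliser M to the population soil fertility mix: 0.320·2/206 + 0.333·119/600 + 0.346·616/994 = 0.284.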